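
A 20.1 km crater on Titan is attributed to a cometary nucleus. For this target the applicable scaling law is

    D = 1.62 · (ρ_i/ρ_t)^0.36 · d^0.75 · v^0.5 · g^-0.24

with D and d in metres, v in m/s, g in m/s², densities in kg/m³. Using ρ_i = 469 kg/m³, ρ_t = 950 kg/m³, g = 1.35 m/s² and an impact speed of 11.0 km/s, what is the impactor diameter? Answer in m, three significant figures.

d ≈ 897 m

Rearranging for d: d = [D / (1.62 · (469/950)^0.36 · 11000^0.5 · 1.35^-0.24)]^(1/0.75).
D = 20100 m.
(469/950)^0.36 = 0.7756
11000^0.5 = 104.9
1.35^-0.24 = 0.9305
Denominator = 1.62 × 0.7756 × 104.9 × 0.9305 = 122.6
D / 122.6 = 20100 / 122.6 = 163.9
d = 163.9^(1/0.75) = 163.9^1.3333 = 896.8 m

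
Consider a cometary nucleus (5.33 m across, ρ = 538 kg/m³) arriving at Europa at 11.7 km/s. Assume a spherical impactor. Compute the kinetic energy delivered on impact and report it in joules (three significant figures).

E ≈ 2.92 × 10^12 J

v = 11700 m/s.
Mass m = (π/6) ρ d³ = (π/6) × 538 × (5.33)³ = 4.265 × 10^4 kg
E = ½ m v² = 0.5 × 4.265 × 10^4 × (11700)² = 2.919 × 10^12 J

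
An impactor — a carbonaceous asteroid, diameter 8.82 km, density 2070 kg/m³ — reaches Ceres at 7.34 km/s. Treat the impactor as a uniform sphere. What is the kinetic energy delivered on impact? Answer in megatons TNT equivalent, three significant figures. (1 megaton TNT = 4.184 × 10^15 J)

d = 8820 m; v = 7340 m/s.
Mass m = (π/6) ρ d³ = (π/6) × 2070 × (8820)³ = 7.437 × 10^14 kg
E = ½ m v² = 0.5 × 7.437 × 10^14 × (7340)² = 2.003 × 10^22 J
   = 2.003 × 10^22 / 4.184×10^15 = 4.787 × 10^6 Mt

E ≈ 4.79 × 10^6 Mt TNT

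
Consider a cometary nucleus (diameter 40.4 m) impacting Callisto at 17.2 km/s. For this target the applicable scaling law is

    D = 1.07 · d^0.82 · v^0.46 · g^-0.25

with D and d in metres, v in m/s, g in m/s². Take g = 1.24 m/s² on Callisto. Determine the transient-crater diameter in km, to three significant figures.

In SI units: v = 17200 m/s.
d^0.82 = 40.4^0.82 = 20.76
v^0.46 = 17200^0.46 = 88.79
g^-0.25 = 1.24^-0.25 = 0.9476
D = 1.07 × 20.76 × 88.79 × 0.9476 = 1869 m
   = 1.869 km

D ≈ 1.87 km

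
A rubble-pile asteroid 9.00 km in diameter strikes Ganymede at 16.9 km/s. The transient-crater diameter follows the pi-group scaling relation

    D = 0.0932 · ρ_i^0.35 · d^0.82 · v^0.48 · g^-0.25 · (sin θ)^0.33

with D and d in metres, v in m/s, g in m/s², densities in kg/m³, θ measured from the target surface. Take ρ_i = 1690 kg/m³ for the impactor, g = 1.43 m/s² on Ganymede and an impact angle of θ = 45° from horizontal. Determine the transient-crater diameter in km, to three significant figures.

D ≈ 192 km

In SI units: d = 9000 m, v = 16900 m/s.
ρ_i^0.35 = 1690^0.35 = 13.48
d^0.82 = 9000^0.82 = 1748
v^0.48 = 16900^0.48 = 107.0
g^-0.25 = 1.43^-0.25 = 0.9145
(sin 45°)^0.33 = 0.7071^0.33 = 0.8919
D = 0.0932 × 13.48 × 1748 × 107.0 × 0.9145 × 0.8919 = 1.917 × 10^5 m
   = 191.7 km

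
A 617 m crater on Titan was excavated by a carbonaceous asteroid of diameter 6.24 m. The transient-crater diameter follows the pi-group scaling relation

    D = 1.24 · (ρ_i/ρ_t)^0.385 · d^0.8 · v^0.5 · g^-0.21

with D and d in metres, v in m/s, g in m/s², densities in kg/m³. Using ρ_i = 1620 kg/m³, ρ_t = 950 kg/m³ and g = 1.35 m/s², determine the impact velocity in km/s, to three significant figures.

Rearranging for v: v = [D / (1.24 · (1620/950)^0.385 · 6.24^0.8 · 1.35^-0.21)]^(1/0.5).
(1620/950)^0.385 = 1.228
6.24^0.8 = 4.327
1.35^-0.21 = 0.9389
Denominator = 1.24 × 1.228 × 4.327 × 0.9389 = 6.186
D / 6.186 = 617 / 6.186 = 99.74
v = 99.74^(1/0.5) = 99.74^2 = 9948 m/s

v ≈ 9.95 km/s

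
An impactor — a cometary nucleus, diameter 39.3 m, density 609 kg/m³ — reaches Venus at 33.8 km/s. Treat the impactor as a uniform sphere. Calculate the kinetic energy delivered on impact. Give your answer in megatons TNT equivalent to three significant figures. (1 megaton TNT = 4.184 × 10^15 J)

E ≈ 2.64 Mt TNT

v = 33800 m/s.
Mass m = (π/6) ρ d³ = (π/6) × 609 × (39.3)³ = 1.936 × 10^7 kg
E = ½ m v² = 0.5 × 1.936 × 10^7 × (33800)² = 1.106 × 10^16 J
   = 1.106 × 10^16 / 4.184×10^15 = 2.643 Mt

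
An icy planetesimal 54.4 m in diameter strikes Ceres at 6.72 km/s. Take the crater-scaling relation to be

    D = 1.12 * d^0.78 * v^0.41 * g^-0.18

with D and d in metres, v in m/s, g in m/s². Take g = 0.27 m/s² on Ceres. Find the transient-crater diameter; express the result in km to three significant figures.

D ≈ 1.19 km

In SI units: v = 6720 m/s.
d^0.78 = 54.4^0.78 = 22.58
v^0.41 = 6720^0.41 = 37.09
g^-0.18 = 0.27^-0.18 = 1.266
D = 1.12 × 22.58 × 37.09 × 1.266 = 1187 m
   = 1.187 km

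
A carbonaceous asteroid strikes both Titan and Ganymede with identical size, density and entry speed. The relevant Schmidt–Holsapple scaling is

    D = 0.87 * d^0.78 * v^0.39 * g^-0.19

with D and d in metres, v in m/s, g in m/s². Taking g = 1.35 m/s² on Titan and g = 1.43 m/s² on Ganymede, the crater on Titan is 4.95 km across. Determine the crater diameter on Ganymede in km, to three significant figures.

D ≈ 4.90 km

All impactor-dependent factors cancel in the ratio, leaving D_Ganymede/D_Titan = (g_Ganymede/g_Titan)^-0.19.
(1.43/1.35)^-0.19 = 1.059^-0.19 = 0.9892
D_Ganymede = 0.9892 × 4.95 km = 4.90 km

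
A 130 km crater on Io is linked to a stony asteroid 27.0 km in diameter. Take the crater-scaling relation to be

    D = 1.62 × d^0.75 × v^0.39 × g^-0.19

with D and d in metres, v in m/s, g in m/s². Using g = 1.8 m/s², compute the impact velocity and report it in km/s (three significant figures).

v ≈ 15.1 km/s

Rearranging for v: v = [D / (1.62 · 27000^0.75 · 1.8^-0.19)]^(1/0.39).
D = 130000 m.
27000^0.75 = 2106
1.8^-0.19 = 0.8943
Denominator = 1.62 × 2106 × 0.8943 = 3051
D / 3051 = 130000 / 3051 = 42.61
v = 42.61^(1/0.39) = 42.61^2.5641 = 15074 m/s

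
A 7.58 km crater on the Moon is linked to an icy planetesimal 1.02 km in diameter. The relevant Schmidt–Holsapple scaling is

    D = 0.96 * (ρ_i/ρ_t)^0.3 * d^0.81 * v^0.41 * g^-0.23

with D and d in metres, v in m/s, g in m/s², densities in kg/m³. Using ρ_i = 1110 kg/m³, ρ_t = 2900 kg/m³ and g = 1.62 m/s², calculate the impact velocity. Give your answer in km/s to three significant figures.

Rearranging for v: v = [D / (0.96 · (1110/2900)^0.3 · 1020^0.81 · 1.62^-0.23)]^(1/0.41).
D = 7580 m.
(1110/2900)^0.3 = 0.7497
1020^0.81 = 273.5
1.62^-0.23 = 0.8950
Denominator = 0.96 × 0.7497 × 273.5 × 0.8950 = 176.2
D / 176.2 = 7580 / 176.2 = 43.02
v = 43.02^(1/0.41) = 43.02^2.439 = 9650 m/s

v ≈ 9.65 km/s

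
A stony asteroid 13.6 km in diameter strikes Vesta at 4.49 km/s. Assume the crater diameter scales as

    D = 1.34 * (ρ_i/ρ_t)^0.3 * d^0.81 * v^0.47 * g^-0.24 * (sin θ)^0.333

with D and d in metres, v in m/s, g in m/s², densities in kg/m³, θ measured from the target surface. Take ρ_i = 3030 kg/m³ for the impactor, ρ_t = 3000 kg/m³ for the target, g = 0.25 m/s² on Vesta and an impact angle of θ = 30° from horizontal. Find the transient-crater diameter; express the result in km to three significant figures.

In SI units: d = 13600 m, v = 4490 m/s.
(ρ_i/ρ_t)^0.3 = (3030/3000)^0.3 = 1.003
d^0.81 = 13600^0.81 = 2229
v^0.47 = 4490^0.47 = 52.07
g^-0.24 = 0.25^-0.24 = 1.395
(sin 30°)^0.333 = 0.5000^0.333 = 0.7939
D = 1.34 × 1.003 × 2229 × 52.07 × 1.395 × 0.7939 = 1.728 × 10^5 m
   = 172.8 km

D ≈ 173 km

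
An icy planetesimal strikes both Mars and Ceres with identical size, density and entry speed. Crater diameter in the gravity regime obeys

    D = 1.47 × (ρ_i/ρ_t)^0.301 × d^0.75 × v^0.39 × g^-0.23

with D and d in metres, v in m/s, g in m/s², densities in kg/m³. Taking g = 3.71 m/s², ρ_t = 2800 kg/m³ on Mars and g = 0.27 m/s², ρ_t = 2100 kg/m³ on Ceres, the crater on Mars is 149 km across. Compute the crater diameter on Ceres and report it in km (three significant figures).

The impactor-only factors (d, v, ρ_i) cancel in the ratio, leaving D_Ceres/D_Mars = (g_Ceres/g_Mars)^-0.23 · (ρ_t,Mars/ρ_t,Ceres)^0.301.
(0.27/3.71)^-0.23 = 0.07278^-0.23 = 1.827
(2800/2100)^0.301 = 1.333^0.301 = 1.090
Ratio = 1.827 × 1.090 = 1.991
D_Ceres = 1.991 × 149 km = 297 km

D ≈ 297 km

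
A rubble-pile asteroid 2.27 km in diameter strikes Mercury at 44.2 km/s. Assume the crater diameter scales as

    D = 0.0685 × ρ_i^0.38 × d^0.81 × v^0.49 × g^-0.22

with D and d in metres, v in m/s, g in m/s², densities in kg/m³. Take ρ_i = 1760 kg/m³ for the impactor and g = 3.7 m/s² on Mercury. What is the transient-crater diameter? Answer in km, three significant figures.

In SI units: d = 2270 m, v = 44200 m/s.
ρ_i^0.38 = 1760^0.38 = 17.11
d^0.81 = 2270^0.81 = 522.9
v^0.49 = 44200^0.49 = 188.9
g^-0.22 = 3.7^-0.22 = 0.7499
D = 0.0685 × 17.11 × 522.9 × 188.9 × 0.7499 = 86815 m
   = 86.81 km

D ≈ 86.8 km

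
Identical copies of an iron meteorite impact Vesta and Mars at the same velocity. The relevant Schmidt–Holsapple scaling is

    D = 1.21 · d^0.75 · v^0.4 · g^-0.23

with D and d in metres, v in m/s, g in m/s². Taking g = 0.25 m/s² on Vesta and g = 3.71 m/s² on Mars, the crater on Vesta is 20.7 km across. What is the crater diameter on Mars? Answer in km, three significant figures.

All impactor-dependent factors cancel in the ratio, leaving D_Mars/D_Vesta = (g_Mars/g_Vesta)^-0.23.
(3.71/0.25)^-0.23 = 14.84^-0.23 = 0.5377
D_Mars = 0.5377 × 20.7 km = 11.1 km

D ≈ 11.1 km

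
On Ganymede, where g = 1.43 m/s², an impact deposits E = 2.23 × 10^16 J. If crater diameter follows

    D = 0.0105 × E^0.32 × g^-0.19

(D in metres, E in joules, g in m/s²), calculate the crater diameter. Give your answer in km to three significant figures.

E^0.32 = (2.23 × 10^16)^0.32 = 1.704 × 10^5
g^-0.19 = 1.43^-0.19 = 0.9343
D = 0.0105 × 1.704 × 10^5 × 0.9343 = 1672 m
   = 1.672 km

D ≈ 1.67 km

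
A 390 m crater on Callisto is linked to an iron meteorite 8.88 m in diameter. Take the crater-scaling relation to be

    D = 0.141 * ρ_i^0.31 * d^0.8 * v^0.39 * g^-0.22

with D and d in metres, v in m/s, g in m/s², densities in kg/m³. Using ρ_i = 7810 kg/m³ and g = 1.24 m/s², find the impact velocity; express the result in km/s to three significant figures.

Rearranging for v: v = [D / (0.141 · 7810^0.31 · 8.88^0.8 · 1.24^-0.22)]^(1/0.39).
7810^0.31 = 16.10
8.88^0.8 = 5.738
1.24^-0.22 = 0.9538
Denominator = 0.141 × 16.10 × 5.738 × 0.9538 = 12.42
D / 12.42 = 390 / 12.42 = 31.40
v = 31.40^(1/0.39) = 31.40^2.5641 = 6891 m/s

v ≈ 6.89 km/s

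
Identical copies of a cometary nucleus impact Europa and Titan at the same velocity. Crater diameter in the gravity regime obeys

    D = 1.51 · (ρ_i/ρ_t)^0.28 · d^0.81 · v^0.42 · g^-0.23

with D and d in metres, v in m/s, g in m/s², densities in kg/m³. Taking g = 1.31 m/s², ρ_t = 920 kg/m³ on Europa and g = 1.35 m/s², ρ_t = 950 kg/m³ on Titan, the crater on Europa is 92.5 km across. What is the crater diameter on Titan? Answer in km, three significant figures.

The impactor-only factors (d, v, ρ_i) cancel in the ratio, leaving D_Titan/D_Europa = (g_Titan/g_Europa)^-0.23 · (ρ_t,Europa/ρ_t,Titan)^0.28.
(1.35/1.31)^-0.23 = 1.031^-0.23 = 0.9930
(920/950)^0.28 = 0.9684^0.28 = 0.9910
Ratio = 0.9930 × 0.9910 = 0.9841
D_Titan = 0.9841 × 92.5 km = 91.0 km

D ≈ 91.0 km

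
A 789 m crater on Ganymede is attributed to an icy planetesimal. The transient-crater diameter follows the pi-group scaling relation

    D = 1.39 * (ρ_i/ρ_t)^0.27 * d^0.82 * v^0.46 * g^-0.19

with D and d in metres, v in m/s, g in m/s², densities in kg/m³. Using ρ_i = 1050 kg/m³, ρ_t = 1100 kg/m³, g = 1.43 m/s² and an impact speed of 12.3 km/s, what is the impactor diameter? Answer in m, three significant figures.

Rearranging for d: d = [D / (1.39 · (1050/1100)^0.27 · 12300^0.46 · 1.43^-0.19)]^(1/0.82).
(1050/1100)^0.27 = 0.9875
12300^0.46 = 76.10
1.43^-0.19 = 0.9343
Denominator = 1.39 × 0.9875 × 76.10 × 0.9343 = 97.59
D / 97.59 = 789 / 97.59 = 8.085
d = 8.085^(1/0.82) = 8.085^1.2195 = 12.79 m

d ≈ 12.8 m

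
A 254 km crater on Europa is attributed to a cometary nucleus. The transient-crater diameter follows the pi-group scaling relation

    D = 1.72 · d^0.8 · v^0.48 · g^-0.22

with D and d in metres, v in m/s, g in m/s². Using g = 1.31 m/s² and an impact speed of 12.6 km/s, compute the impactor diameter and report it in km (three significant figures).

d ≈ 10.8 km

Rearranging for d: d = [D / (1.72 · 12600^0.48 · 1.31^-0.22)]^(1/0.8).
D = 254000 m.
12600^0.48 = 92.93
1.31^-0.22 = 0.9423
Denominator = 1.72 × 92.93 × 0.9423 = 150.6
D / 150.6 = 254000 / 150.6 = 1687
d = 1687^(1/0.8) = 1687^1.25 = 10812 m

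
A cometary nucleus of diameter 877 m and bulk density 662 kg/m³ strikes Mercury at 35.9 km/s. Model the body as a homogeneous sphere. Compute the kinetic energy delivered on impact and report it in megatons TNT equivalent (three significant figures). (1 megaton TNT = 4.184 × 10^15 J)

E ≈ 36000 Mt TNT

v = 35900 m/s.
Mass m = (π/6) ρ d³ = (π/6) × 662 × (877)³ = 2.338 × 10^11 kg
E = ½ m v² = 0.5 × 2.338 × 10^11 × (35900)² = 1.507 × 10^20 J
   = 1.507 × 10^20 / 4.184×10^15 = 36018 Mt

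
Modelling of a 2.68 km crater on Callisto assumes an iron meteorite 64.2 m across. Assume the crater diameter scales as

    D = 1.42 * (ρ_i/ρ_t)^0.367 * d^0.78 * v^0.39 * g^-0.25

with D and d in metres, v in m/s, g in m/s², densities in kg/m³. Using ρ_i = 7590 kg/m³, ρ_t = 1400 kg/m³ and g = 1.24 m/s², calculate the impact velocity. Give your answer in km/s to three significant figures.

Rearranging for v: v = [D / (1.42 · (7590/1400)^0.367 · 64.2^0.78 · 1.24^-0.25)]^(1/0.39).
D = 2680 m.
(7590/1400)^0.367 = 1.860
64.2^0.78 = 25.70
1.24^-0.25 = 0.9476
Denominator = 1.42 × 1.860 × 25.70 × 0.9476 = 64.32
D / 64.32 = 2680 / 64.32 = 41.67
v = 41.67^(1/0.39) = 41.67^2.5641 = 14236 m/s

v ≈ 14.2 km/s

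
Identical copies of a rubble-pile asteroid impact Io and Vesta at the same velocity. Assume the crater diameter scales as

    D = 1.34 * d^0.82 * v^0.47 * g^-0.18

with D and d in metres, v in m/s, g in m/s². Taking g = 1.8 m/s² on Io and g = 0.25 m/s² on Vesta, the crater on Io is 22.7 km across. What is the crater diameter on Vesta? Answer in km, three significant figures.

D ≈ 32.4 km

All impactor-dependent factors cancel in the ratio, leaving D_Vesta/D_Io = (g_Vesta/g_Io)^-0.18.
(0.25/1.8)^-0.18 = 0.1389^-0.18 = 1.427
D_Vesta = 1.427 × 22.7 km = 32.4 km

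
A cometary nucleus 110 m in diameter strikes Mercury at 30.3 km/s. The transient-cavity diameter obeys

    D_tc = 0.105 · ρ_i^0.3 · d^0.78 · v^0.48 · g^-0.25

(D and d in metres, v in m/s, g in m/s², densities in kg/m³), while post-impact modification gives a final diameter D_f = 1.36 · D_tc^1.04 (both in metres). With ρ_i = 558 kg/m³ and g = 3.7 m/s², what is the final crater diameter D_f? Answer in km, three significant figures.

v = 30300 m/s.
ρ_i^0.3 = 558^0.3 = 6.668
d^0.78 = 110^0.78 = 39.11
v^0.48 = 30300^0.48 = 141.6
g^-0.25 = 3.7^-0.25 = 0.7210
D_tc = 0.105 × 6.668 × 39.11 × 141.6 × 0.7210 = 2796 m
D_f = 1.36 × (2796)^1.04 = 5223 m
     = 5.223 km

D_f ≈ 5.22 km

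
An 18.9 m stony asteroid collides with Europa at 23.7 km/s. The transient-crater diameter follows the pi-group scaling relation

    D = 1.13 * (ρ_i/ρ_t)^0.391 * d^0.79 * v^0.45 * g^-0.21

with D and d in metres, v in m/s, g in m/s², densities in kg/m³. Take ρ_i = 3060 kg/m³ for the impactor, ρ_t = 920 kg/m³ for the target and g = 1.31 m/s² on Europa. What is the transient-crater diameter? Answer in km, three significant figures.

In SI units: v = 23700 m/s.
(ρ_i/ρ_t)^0.391 = (3060/920)^0.391 = 1.600
d^0.79 = 18.9^0.79 = 10.20
v^0.45 = 23700^0.45 = 93.03
g^-0.21 = 1.31^-0.21 = 0.9449
D = 1.13 × 1.600 × 10.20 × 93.03 × 0.9449 = 1621 m
   = 1.621 km

D ≈ 1.62 km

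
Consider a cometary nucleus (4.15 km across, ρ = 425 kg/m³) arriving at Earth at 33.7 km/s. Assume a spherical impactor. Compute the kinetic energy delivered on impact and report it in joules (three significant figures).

d = 4150 m; v = 33700 m/s.
Mass m = (π/6) ρ d³ = (π/6) × 425 × (4150)³ = 1.590 × 10^13 kg
E = ½ m v² = 0.5 × 1.590 × 10^13 × (33700)² = 9.029 × 10^21 J

E ≈ 9.03 × 10^21 J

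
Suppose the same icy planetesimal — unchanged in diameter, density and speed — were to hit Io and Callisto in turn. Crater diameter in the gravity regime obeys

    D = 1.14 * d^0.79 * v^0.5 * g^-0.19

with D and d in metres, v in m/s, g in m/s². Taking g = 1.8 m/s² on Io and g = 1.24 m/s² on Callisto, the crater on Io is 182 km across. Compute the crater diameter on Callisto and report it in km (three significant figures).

D ≈ 195 km

All impactor-dependent factors cancel in the ratio, leaving D_Callisto/D_Io = (g_Callisto/g_Io)^-0.19.
(1.24/1.8)^-0.19 = 0.6889^-0.19 = 1.073
D_Callisto = 1.073 × 182 km = 195 km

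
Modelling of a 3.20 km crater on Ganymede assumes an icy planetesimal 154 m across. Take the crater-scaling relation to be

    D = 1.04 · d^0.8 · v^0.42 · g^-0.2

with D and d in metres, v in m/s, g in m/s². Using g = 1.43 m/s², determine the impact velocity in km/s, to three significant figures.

Rearranging for v: v = [D / (1.04 · 154^0.8 · 1.43^-0.2)]^(1/0.42).
D = 3200 m.
154^0.8 = 56.24
1.43^-0.2 = 0.9310
Denominator = 1.04 × 56.24 × 0.9310 = 54.45
D / 54.45 = 3200 / 54.45 = 58.77
v = 58.77^(1/0.42) = 58.77^2.381 = 16306 m/s

v ≈ 16.3 km/s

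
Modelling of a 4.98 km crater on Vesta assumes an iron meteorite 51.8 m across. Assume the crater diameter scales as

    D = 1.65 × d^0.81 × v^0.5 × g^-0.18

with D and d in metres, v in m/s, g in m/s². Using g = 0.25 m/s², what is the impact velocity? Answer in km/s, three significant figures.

Rearranging for v: v = [D / (1.65 · 51.8^0.81 · 0.25^-0.18)]^(1/0.5).
D = 4980 m.
51.8^0.81 = 24.47
0.25^-0.18 = 1.283
Denominator = 1.65 × 24.47 × 1.283 = 51.80
D / 51.80 = 4980 / 51.80 = 96.14
v = 96.14^(1/0.5) = 96.14^2 = 9243 m/s

v ≈ 9.24 km/s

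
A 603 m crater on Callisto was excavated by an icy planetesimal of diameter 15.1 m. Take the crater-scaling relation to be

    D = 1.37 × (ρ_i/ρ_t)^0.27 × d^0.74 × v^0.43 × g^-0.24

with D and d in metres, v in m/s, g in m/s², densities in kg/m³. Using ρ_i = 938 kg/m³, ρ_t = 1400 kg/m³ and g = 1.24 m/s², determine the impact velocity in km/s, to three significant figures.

v ≈ 19.1 km/s

Rearranging for v: v = [D / (1.37 · (938/1400)^0.27 · 15.1^0.74 · 1.24^-0.24)]^(1/0.43).
(938/1400)^0.27 = 0.8975
15.1^0.74 = 7.455
1.24^-0.24 = 0.9497
Denominator = 1.37 × 0.8975 × 7.455 × 0.9497 = 8.705
D / 8.705 = 603 / 8.705 = 69.27
v = 69.27^(1/0.43) = 69.27^2.3256 = 19071 m/s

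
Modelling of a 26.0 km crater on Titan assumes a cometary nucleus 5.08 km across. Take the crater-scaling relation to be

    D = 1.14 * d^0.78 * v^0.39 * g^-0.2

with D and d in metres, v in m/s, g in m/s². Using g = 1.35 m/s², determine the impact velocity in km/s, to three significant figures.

v ≈ 6.76 km/s

Rearranging for v: v = [D / (1.14 · 5080^0.78 · 1.35^-0.2)]^(1/0.39).
D = 26000 m.
5080^0.78 = 777.3
1.35^-0.2 = 0.9417
Denominator = 1.14 × 777.3 × 0.9417 = 834.5
D / 834.5 = 26000 / 834.5 = 31.16
v = 31.16^(1/0.39) = 31.16^2.5641 = 6757 m/s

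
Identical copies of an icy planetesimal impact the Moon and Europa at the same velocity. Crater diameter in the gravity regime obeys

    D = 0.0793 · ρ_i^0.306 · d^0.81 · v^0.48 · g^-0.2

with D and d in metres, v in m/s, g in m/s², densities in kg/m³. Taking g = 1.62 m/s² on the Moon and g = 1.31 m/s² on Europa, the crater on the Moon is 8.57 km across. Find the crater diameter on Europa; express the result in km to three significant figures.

D ≈ 8.94 km

All impactor-dependent factors cancel in the ratio, leaving D_Europa/D_Moon = (g_Europa/g_Moon)^-0.2.
(1.31/1.62)^-0.2 = 0.8086^-0.2 = 1.043
D_Europa = 1.043 × 8.57 km = 8.94 km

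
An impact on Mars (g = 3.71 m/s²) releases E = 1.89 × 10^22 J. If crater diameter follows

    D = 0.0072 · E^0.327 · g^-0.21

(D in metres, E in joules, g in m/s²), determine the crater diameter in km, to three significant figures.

D ≈ 105 km

E^0.327 = (1.89 × 10^22)^0.327 = 1.925 × 10^7
g^-0.21 = 3.71^-0.21 = 0.7593
D = 0.0072 × 1.925 × 10^7 × 0.7593 = 1.052 × 10^5 m
   = 105.2 km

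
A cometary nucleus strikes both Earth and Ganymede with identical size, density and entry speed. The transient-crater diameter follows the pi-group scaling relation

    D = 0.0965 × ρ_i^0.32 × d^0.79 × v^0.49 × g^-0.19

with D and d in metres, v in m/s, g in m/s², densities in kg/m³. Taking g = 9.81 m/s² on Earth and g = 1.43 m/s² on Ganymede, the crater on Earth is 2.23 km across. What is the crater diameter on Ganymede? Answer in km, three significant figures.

D ≈ 3.22 km

All impactor-dependent factors cancel in the ratio, leaving D_Ganymede/D_Earth = (g_Ganymede/g_Earth)^-0.19.
(1.43/9.81)^-0.19 = 0.1458^-0.19 = 1.442
D_Ganymede = 1.442 × 2.23 km = 3.22 km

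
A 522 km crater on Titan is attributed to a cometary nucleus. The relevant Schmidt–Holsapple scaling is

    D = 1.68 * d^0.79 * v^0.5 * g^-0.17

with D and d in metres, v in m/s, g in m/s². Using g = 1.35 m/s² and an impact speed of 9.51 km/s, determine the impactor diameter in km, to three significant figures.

Rearranging for d: d = [D / (1.68 · 9510^0.5 · 1.35^-0.17)]^(1/0.79).
D = 522000 m.
9510^0.5 = 97.52
1.35^-0.17 = 0.9503
Denominator = 1.68 × 97.52 × 0.9503 = 155.7
D / 155.7 = 522000 / 155.7 = 3353
d = 3353^(1/0.79) = 3353^1.2658 = 29006 m

d ≈ 29.0 km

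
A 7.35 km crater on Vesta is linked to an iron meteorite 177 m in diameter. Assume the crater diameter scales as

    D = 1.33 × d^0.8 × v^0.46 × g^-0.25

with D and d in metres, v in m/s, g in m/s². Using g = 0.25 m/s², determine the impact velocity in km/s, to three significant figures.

Rearranging for v: v = [D / (1.33 · 177^0.8 · 0.25^-0.25)]^(1/0.46).
D = 7350 m.
177^0.8 = 62.86
0.25^-0.25 = 1.414
Denominator = 1.33 × 62.86 × 1.414 = 118.2
D / 118.2 = 7350 / 118.2 = 62.18
v = 62.18^(1/0.46) = 62.18^2.1739 = 7929 m/s

v ≈ 7.93 km/s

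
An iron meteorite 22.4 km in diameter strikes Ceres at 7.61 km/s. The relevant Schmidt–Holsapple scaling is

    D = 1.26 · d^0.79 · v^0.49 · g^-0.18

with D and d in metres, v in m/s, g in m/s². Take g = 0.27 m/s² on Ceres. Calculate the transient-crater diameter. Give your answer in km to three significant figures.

D ≈ 348 km

In SI units: d = 22400 m, v = 7610 m/s.
d^0.79 = 22400^0.79 = 2733
v^0.49 = 7610^0.49 = 79.78
g^-0.18 = 0.27^-0.18 = 1.266
D = 1.26 × 2733 × 79.78 × 1.266 = 3.478 × 10^5 m
   = 347.8 km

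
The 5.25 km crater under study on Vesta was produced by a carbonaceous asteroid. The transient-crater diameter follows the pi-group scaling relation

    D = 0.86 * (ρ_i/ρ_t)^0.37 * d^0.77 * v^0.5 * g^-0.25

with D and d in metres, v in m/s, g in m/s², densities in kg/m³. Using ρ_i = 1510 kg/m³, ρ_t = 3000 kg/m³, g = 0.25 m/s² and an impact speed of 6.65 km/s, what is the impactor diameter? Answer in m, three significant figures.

d ≈ 241 m

Rearranging for d: d = [D / (0.86 · (1510/3000)^0.37 · 6650^0.5 · 0.25^-0.25)]^(1/0.77).
D = 5250 m.
(1510/3000)^0.37 = 0.7757
6650^0.5 = 81.55
0.25^-0.25 = 1.414
Denominator = 0.86 × 0.7757 × 81.55 × 1.414 = 76.92
D / 76.92 = 5250 / 76.92 = 68.25
d = 68.25^(1/0.77) = 68.25^1.2987 = 241.0 m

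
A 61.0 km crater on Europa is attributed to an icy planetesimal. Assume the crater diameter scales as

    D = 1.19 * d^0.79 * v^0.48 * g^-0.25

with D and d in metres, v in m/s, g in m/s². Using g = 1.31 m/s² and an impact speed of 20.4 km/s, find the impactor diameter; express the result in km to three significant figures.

Rearranging for d: d = [D / (1.19 · 20400^0.48 · 1.31^-0.25)]^(1/0.79).
D = 61000 m.
20400^0.48 = 117.1
1.31^-0.25 = 0.9347
Denominator = 1.19 × 117.1 × 0.9347 = 130.2
D / 130.2 = 61000 / 130.2 = 468.5
d = 468.5^(1/0.79) = 468.5^1.2658 = 2402 m

d ≈ 2.40 km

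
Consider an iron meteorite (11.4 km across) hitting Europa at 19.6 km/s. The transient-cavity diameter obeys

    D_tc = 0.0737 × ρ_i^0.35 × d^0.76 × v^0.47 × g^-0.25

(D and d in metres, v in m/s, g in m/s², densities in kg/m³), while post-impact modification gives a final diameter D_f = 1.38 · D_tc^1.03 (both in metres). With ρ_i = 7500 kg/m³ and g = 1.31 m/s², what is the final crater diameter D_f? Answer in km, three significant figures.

D_f ≈ 392 km

In SI: d = 11400 m, v = 19600 m/s.
ρ_i^0.35 = 7500^0.35 = 22.71
d^0.76 = 11400^0.76 = 1211
v^0.47 = 19600^0.47 = 104.1
g^-0.25 = 1.31^-0.25 = 0.9347
D_tc = 0.0737 × 22.71 × 1211 × 104.1 × 0.9347 = 1.972 × 10^5 m
D_f = 1.38 × (1.972 × 10^5)^1.03 = 3.923 × 10^5 m
     = 392.3 km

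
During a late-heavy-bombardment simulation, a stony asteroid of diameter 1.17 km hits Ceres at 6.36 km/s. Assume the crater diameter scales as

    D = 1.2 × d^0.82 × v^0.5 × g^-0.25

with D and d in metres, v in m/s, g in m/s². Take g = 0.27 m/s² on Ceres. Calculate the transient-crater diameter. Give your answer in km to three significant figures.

D ≈ 43.5 km

In SI units: d = 1170 m, v = 6360 m/s.
d^0.82 = 1170^0.82 = 328.0
v^0.5 = 6360^0.5 = 79.75
g^-0.25 = 0.27^-0.25 = 1.387
D = 1.2 × 328.0 × 79.75 × 1.387 = 43537 m
   = 43.54 km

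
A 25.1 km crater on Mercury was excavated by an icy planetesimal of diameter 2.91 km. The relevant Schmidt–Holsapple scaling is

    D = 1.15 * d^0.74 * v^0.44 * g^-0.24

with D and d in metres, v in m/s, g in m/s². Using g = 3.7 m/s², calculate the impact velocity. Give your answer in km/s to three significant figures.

Rearranging for v: v = [D / (1.15 · 2910^0.74 · 3.7^-0.24)]^(1/0.44).
D = 25100 m.
2910^0.74 = 365.8
3.7^-0.24 = 0.7305
Denominator = 1.15 × 365.8 × 0.7305 = 307.3
D / 307.3 = 25100 / 307.3 = 81.68
v = 81.68^(1/0.44) = 81.68^2.2727 = 22165 m/s

v ≈ 22.2 km/s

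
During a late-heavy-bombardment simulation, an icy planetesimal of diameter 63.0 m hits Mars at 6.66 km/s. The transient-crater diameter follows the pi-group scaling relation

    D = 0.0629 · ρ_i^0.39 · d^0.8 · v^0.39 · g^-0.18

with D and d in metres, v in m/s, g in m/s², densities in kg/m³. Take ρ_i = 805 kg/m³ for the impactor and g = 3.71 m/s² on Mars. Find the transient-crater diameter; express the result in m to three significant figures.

In SI units: v = 6660 m/s.
ρ_i^0.39 = 805^0.39 = 13.59
d^0.8 = 63^0.8 = 27.51
v^0.39 = 6660^0.39 = 30.99
g^-0.18 = 3.71^-0.18 = 0.7898
D = 0.0629 × 13.59 × 27.51 × 30.99 × 0.7898 = 575.6 m

D ≈ 576 m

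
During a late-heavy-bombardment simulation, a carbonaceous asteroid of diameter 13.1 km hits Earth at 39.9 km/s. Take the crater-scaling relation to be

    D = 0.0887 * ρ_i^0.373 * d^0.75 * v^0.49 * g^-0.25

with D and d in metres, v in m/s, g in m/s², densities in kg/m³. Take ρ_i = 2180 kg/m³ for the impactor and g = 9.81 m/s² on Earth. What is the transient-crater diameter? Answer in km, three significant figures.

D ≈ 194 km

In SI units: d = 13100 m, v = 39900 m/s.
ρ_i^0.373 = 2180^0.373 = 17.59
d^0.75 = 13100^0.75 = 1224
v^0.49 = 39900^0.49 = 179.7
g^-0.25 = 9.81^-0.25 = 0.5650
D = 0.0887 × 17.59 × 1224 × 179.7 × 0.5650 = 1.939 × 10^5 m
   = 193.9 km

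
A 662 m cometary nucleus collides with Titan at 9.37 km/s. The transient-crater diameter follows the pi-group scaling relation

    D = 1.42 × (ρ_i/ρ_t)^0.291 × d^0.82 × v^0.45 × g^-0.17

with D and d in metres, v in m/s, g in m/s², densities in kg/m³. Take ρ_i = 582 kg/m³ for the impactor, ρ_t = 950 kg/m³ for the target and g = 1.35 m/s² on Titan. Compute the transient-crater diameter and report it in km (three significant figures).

D ≈ 14.7 km

In SI units: v = 9370 m/s.
(ρ_i/ρ_t)^0.291 = (582/950)^0.291 = 0.8671
d^0.82 = 662^0.82 = 205.6
v^0.45 = 9370^0.45 = 61.27
g^-0.17 = 1.35^-0.17 = 0.9503
D = 1.42 × 0.8671 × 205.6 × 61.27 × 0.9503 = 14740 m
   = 14.74 km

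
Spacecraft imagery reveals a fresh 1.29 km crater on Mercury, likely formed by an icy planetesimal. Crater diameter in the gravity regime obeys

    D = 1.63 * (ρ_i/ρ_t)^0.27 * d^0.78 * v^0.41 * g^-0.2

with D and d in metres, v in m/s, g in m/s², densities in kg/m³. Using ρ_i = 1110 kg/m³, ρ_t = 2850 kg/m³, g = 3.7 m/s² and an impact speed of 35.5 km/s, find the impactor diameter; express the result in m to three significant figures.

d ≈ 40.9 m

Rearranging for d: d = [D / (1.63 · (1110/2850)^0.27 · 35500^0.41 · 3.7^-0.2)]^(1/0.78).
D = 1290 m.
(1110/2850)^0.27 = 0.7752
35500^0.41 = 73.38
3.7^-0.2 = 0.7698
Denominator = 1.63 × 0.7752 × 73.38 × 0.7698 = 71.38
D / 71.38 = 1290 / 71.38 = 18.07
d = 18.07^(1/0.78) = 18.07^1.2821 = 40.88 m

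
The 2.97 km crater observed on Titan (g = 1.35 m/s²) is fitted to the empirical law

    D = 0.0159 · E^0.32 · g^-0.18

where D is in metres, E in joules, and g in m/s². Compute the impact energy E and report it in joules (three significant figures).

E ≈ 3.52 × 10^16 J

Rearranging: E = [D / (0.0159 · g^-0.18)]^(1/0.32).
D = 2970 m.
g^-0.18 = 1.35^-0.18 = 0.9474
D / (0.0159 × 0.9474) = 2970 / (0.01506) = 1.972 × 10^5
E = (1.972 × 10^5)^3.125 = 3.520 × 10^16 J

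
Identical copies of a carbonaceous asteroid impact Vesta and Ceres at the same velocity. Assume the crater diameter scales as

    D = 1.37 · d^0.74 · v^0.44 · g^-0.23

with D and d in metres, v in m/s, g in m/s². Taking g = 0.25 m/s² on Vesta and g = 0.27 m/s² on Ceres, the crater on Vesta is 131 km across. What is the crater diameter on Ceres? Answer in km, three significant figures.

All impactor-dependent factors cancel in the ratio, leaving D_Ceres/D_Vesta = (g_Ceres/g_Vesta)^-0.23.
(0.27/0.25)^-0.23 = 1.080^-0.23 = 0.9825
D_Ceres = 0.9825 × 131 km = 129 km

D ≈ 129 km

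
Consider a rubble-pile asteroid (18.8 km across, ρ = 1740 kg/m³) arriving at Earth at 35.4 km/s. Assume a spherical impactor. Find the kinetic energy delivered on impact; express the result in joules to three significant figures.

d = 18800 m; v = 35400 m/s.
Mass m = (π/6) ρ d³ = (π/6) × 1740 × (18800)³ = 6.054 × 10^15 kg
E = ½ m v² = 0.5 × 6.054 × 10^15 × (35400)² = 3.793 × 10^24 J

E ≈ 3.79 × 10^24 J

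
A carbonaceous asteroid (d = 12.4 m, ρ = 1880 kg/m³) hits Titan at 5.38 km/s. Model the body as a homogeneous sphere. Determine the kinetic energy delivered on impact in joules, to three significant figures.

v = 5380 m/s.
Mass m = (π/6) ρ d³ = (π/6) × 1880 × (12.4)³ = 1.877 × 10^6 kg
E = ½ m v² = 0.5 × 1.877 × 10^6 × (5380)² = 2.716 × 10^13 J

E ≈ 2.72 × 10^13 J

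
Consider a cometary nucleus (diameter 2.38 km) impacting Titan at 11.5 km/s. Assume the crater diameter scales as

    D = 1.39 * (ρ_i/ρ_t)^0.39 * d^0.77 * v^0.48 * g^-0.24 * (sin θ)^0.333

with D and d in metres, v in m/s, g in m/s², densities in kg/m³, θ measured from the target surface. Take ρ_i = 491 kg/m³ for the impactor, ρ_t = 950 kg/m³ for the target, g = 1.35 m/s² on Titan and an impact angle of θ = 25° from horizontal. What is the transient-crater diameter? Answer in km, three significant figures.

In SI units: d = 2380 m, v = 11500 m/s.
(ρ_i/ρ_t)^0.39 = (491/950)^0.39 = 0.7731
d^0.77 = 2380^0.77 = 398.1
v^0.48 = 11500^0.48 = 88.95
g^-0.24 = 1.35^-0.24 = 0.9305
(sin 25°)^0.333 = 0.4226^0.333 = 0.7506
D = 1.39 × 0.7731 × 398.1 × 88.95 × 0.9305 × 0.7506 = 26577 m
   = 26.58 km

D ≈ 26.6 km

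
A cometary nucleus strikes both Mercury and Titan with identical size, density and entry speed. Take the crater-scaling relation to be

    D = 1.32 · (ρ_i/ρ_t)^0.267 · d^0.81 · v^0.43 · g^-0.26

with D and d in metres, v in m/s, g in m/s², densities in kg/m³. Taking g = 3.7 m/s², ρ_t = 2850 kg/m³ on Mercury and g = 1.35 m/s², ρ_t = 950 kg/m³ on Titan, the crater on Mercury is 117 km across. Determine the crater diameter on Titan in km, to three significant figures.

D ≈ 204 km

The impactor-only factors (d, v, ρ_i) cancel in the ratio, leaving D_Titan/D_Mercury = (g_Titan/g_Mercury)^-0.26 · (ρ_t,Mercury/ρ_t,Titan)^0.267.
(1.35/3.7)^-0.26 = 0.3649^-0.26 = 1.300
(2850/950)^0.267 = 3.000^0.267 = 1.341
Ratio = 1.300 × 1.341 = 1.743
D_Titan = 1.743 × 117 km = 204 km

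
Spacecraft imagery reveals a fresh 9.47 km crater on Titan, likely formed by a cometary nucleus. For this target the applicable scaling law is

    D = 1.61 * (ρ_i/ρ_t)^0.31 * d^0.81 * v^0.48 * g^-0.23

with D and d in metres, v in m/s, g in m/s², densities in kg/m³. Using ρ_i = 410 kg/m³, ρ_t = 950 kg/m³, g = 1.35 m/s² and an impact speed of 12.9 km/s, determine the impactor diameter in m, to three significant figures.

d ≈ 248 m

Rearranging for d: d = [D / (1.61 · (410/950)^0.31 · 12900^0.48 · 1.35^-0.23)]^(1/0.81).
D = 9470 m.
(410/950)^0.31 = 0.7707
12900^0.48 = 93.99
1.35^-0.23 = 0.9333
Denominator = 1.61 × 0.7707 × 93.99 × 0.9333 = 108.8
D / 108.8 = 9470 / 108.8 = 87.04
d = 87.04^(1/0.81) = 87.04^1.2346 = 248.2 m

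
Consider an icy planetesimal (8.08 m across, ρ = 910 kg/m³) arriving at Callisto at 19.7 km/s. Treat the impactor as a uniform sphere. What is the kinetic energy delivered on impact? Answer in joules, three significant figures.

E ≈ 4.88 × 10^13 J

v = 19700 m/s.
Mass m = (π/6) ρ d³ = (π/6) × 910 × (8.08)³ = 2.513 × 10^5 kg
E = ½ m v² = 0.5 × 2.513 × 10^5 × (19700)² = 4.876 × 10^13 J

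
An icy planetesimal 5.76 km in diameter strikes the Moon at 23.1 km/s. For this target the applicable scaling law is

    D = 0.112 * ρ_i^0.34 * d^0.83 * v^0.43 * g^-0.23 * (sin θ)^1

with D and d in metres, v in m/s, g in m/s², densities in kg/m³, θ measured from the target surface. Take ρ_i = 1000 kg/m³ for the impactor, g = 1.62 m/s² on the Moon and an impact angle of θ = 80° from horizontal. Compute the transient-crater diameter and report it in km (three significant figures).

In SI units: d = 5760 m, v = 23100 m/s.
ρ_i^0.34 = 1000^0.34 = 10.47
d^0.83 = 5760^0.83 = 1322
v^0.43 = 23100^0.43 = 75.22
g^-0.23 = 1.62^-0.23 = 0.8950
(sin 80°)^1 = 0.9848^1 = 0.9848
D = 0.112 × 10.47 × 1322 × 75.22 × 0.8950 × 0.9848 = 1.028 × 10^5 m
   = 102.8 km

D ≈ 103 km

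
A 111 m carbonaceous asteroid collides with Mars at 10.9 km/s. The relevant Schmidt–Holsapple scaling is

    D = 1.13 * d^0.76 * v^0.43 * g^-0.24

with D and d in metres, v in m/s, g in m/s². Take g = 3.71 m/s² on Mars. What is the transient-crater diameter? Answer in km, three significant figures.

D ≈ 1.61 km

In SI units: v = 10900 m/s.
d^0.76 = 111^0.76 = 35.85
v^0.43 = 10900^0.43 = 54.46
g^-0.24 = 3.71^-0.24 = 0.7300
D = 1.13 × 35.85 × 54.46 × 0.7300 = 1611 m
   = 1.611 km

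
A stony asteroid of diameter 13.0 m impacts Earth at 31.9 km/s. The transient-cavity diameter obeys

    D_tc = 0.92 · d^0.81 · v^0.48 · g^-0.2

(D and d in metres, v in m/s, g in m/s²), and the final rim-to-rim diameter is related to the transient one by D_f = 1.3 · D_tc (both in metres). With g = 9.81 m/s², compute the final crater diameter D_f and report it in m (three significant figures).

D_f ≈ 878 m

v = 31900 m/s.
d^0.81 = 13^0.81 = 7.985
v^0.48 = 31900^0.48 = 145.2
g^-0.2 = 9.81^-0.2 = 0.6334
D_tc = 0.92 × 7.985 × 145.2 × 0.6334 = 675.6 m
D_f = 1.3 × 675.6 = 878.3 m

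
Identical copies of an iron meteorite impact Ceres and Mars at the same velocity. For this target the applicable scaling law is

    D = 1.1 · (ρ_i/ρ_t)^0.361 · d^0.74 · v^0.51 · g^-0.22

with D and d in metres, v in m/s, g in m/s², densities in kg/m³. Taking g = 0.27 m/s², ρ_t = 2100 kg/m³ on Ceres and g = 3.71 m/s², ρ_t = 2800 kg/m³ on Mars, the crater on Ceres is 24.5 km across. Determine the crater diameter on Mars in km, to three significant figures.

The impactor-only factors (d, v, ρ_i) cancel in the ratio, leaving D_Mars/D_Ceres = (g_Mars/g_Ceres)^-0.22 · (ρ_t,Ceres/ρ_t,Mars)^0.361.
(3.71/0.27)^-0.22 = 13.74^-0.22 = 0.5619
(2100/2800)^0.361 = 0.7500^0.361 = 0.9014
Ratio = 0.5619 × 0.9014 = 0.5065
D_Mars = 0.5065 × 24.5 km = 12.4 km

D ≈ 12.4 km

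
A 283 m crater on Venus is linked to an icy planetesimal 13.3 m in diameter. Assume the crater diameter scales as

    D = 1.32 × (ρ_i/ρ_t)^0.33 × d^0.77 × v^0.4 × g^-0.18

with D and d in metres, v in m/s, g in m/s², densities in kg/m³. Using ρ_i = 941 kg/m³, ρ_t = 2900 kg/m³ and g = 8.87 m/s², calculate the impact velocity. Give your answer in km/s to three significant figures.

v ≈ 31.2 km/s

Rearranging for v: v = [D / (1.32 · (941/2900)^0.33 · 13.3^0.77 · 8.87^-0.18)]^(1/0.4).
(941/2900)^0.33 = 0.6898
13.3^0.77 = 7.334
8.87^-0.18 = 0.6751
Denominator = 1.32 × 0.6898 × 7.334 × 0.6751 = 4.508
D / 4.508 = 283 / 4.508 = 62.78
v = 62.78^(1/0.4) = 62.78^2.5 = 31229 m/s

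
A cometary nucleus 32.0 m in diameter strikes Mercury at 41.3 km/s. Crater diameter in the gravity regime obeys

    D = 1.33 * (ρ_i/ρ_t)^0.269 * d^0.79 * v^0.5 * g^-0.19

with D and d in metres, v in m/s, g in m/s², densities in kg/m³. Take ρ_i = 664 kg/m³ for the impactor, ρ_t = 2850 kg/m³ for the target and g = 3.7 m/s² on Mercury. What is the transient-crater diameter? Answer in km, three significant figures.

In SI units: v = 41300 m/s.
(ρ_i/ρ_t)^0.269 = (664/2850)^0.269 = 0.6758
d^0.79 = 32^0.79 = 15.45
v^0.5 = 41300^0.5 = 203.2
g^-0.19 = 3.7^-0.19 = 0.7799
D = 1.33 × 0.6758 × 15.45 × 203.2 × 0.7799 = 2201 m
   = 2.201 km

D ≈ 2.20 km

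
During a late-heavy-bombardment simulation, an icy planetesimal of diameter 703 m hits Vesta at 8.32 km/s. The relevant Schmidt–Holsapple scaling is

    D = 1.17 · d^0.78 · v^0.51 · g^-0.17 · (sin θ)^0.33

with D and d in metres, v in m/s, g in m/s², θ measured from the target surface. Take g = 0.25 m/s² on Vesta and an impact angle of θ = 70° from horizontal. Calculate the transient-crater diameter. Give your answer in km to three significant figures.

In SI units: v = 8320 m/s.
d^0.78 = 703^0.78 = 166.2
v^0.51 = 8320^0.51 = 99.83
g^-0.17 = 0.25^-0.17 = 1.266
(sin 70°)^0.33 = 0.9397^0.33 = 0.9797
D = 1.17 × 166.2 × 99.83 × 1.266 × 0.9797 = 24077 m
   = 24.08 km

D ≈ 24.1 km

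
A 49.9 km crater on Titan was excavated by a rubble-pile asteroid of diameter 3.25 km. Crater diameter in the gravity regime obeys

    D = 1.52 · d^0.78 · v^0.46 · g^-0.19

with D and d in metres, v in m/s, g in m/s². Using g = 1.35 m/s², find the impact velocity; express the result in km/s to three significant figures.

v ≈ 8.26 km/s

Rearranging for v: v = [D / (1.52 · 3250^0.78 · 1.35^-0.19)]^(1/0.46).
D = 49900 m.
3250^0.78 = 548.6
1.35^-0.19 = 0.9446
Denominator = 1.52 × 548.6 × 0.9446 = 787.7
D / 787.7 = 49900 / 787.7 = 63.35
v = 63.35^(1/0.46) = 63.35^2.1739 = 8257 m/s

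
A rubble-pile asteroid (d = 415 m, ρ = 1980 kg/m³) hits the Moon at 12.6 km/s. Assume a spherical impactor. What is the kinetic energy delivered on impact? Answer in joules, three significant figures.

E ≈ 5.88 × 10^18 J

v = 12600 m/s.
Mass m = (π/6) ρ d³ = (π/6) × 1980 × (415)³ = 7.410 × 10^10 kg
E = ½ m v² = 0.5 × 7.410 × 10^10 × (12600)² = 5.882 × 10^18 J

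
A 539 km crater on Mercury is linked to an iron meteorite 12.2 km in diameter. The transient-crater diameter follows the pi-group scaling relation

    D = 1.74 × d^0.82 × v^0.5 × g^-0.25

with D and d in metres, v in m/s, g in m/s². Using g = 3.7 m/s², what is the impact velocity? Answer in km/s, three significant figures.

v ≈ 36.7 km/s

Rearranging for v: v = [D / (1.74 · 12200^0.82 · 3.7^-0.25)]^(1/0.5).
D = 539000 m.
12200^0.82 = 2243
3.7^-0.25 = 0.7210
Denominator = 1.74 × 2243 × 0.7210 = 2814
D / 2814 = 539000 / 2814 = 191.5
v = 191.5^(1/0.5) = 191.5^2 = 36672 m/s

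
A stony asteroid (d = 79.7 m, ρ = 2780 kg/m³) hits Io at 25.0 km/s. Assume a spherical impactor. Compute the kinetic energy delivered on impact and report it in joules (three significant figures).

v = 25000 m/s.
Mass m = (π/6) ρ d³ = (π/6) × 2780 × (79.7)³ = 7.369 × 10^8 kg
E = ½ m v² = 0.5 × 7.369 × 10^8 × (25000)² = 2.303 × 10^17 J

E ≈ 2.30 × 10^17 J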